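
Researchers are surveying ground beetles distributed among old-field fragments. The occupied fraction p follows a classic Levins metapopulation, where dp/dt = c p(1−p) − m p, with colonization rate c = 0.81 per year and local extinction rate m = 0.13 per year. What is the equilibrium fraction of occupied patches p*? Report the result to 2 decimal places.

0.84

Setting dp/dt = 0 and dividing through by p* gives c·(1−p*) = m.
So p* = 1 − m/c = 1 − 0.13/0.81 = 1 − 0.1605 = 0.8395.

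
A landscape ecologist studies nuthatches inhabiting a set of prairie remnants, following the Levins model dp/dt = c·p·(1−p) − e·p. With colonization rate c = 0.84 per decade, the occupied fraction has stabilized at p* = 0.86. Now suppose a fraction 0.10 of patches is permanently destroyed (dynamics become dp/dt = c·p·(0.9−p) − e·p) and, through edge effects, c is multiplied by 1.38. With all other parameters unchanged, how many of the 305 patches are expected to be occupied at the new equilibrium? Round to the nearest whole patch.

Balance c(1−p*) = e gives e = 0.84×(1 − 0.86000) = 0.11760.
New p* = 0.9 − e/c = 0.9 − 0.11760/1.15920 = 0.79855.
Expected occupied = 305 × 0.79855 = 243.56 ≈ 244.

244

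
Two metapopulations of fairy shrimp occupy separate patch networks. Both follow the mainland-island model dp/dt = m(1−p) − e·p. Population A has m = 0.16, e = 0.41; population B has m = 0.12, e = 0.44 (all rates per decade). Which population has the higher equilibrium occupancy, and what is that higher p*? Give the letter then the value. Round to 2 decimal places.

A, 0.28

A: p*_A = m/(m+e) = 0.16/0.5700 = 0.2807.
B: p*_B = 0.12/0.5600 = 0.2143.
A is higher at 0.2807.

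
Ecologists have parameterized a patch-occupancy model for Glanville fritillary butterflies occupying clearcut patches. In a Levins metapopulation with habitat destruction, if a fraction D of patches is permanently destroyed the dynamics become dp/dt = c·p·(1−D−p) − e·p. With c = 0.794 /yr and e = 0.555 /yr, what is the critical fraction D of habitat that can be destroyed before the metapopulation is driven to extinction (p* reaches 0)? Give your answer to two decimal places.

The nontrivial equilibrium is p* = (1−D) − e/c; extinction occurs when this hits zero.
So D_crit = 1 − e/c = 1 − 0.555/0.794 = 1 − 0.6990 = 0.3010.
This equals the undisturbed p*, a classic result of Lande's extension.

0.30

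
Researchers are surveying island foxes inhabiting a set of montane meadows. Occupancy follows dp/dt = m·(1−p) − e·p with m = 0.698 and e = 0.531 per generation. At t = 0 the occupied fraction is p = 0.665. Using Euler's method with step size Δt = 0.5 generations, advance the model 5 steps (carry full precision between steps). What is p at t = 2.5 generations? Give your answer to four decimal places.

Update rule: p ← p + [m·(1−p) − e·p]·Δt with Δt = 0.5.
t = 0.5: p = 0.66500 + (-0.05964) = 0.60536
t = 1: p = 0.60536 + (-0.02299) = 0.58237
t = 1.5: p = 0.58237 + (-0.00886) = 0.57350
t = 2: p = 0.57350 + (-0.00342) = 0.57008
t = 2.5: p = 0.57008 + (-0.00132) = 0.56877

0.5688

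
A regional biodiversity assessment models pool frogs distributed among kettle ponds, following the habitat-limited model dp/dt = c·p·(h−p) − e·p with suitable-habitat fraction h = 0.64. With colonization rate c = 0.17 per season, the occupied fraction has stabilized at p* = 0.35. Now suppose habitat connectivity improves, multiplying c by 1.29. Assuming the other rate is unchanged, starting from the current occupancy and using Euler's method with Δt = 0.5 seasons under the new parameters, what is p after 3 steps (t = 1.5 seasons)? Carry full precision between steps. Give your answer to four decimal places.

0.3573

Balance c(h−p*) = e gives e = 0.17×(0.64 − 0.35000) = 0.04930.
Starting from p₀ = 0.35000; update p ← p + (dp/dt)·Δt with the new parameters.
t = 0.5: p = 0.35000 + (+0.00250) = 0.35250
t = 1: p = 0.35250 + (+0.00242) = 0.35493
t = 1.5: p = 0.35493 + (+0.00235) = 0.35727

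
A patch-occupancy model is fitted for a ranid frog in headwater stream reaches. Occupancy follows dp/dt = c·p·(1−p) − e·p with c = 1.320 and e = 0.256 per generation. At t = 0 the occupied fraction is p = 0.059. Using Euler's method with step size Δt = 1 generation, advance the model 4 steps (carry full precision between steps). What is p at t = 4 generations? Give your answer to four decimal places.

0.6101

Update rule: p ← p + [c·p·(1−p) − e·p]·Δt with Δt = 1.
step 1: Δp = +0.05818, p = 0.11718
step 2: Δp = +0.10656, p = 0.22374
step 3: Δp = +0.17198, p = 0.39572
step 4: Δp = +0.21434, p = 0.61006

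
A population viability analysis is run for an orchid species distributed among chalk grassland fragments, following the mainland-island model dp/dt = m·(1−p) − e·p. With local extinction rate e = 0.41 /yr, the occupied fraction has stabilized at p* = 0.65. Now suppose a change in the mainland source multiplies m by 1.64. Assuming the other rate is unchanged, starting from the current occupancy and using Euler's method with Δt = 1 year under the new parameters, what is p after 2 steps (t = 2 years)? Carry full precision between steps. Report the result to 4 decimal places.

0.7082

Balance m(1−p*) = e·p* gives m = e·p*/(1−p*) = 0.41×0.65000/0.35000 = 0.76143.
Starting from p₀ = 0.65000; update p ← p + (dp/dt)·Δt with the new parameters.
t = 1: p = 0.65000 + (+0.17056) = 0.82056
t = 2: p = 0.82056 + (-0.11236) = 0.70820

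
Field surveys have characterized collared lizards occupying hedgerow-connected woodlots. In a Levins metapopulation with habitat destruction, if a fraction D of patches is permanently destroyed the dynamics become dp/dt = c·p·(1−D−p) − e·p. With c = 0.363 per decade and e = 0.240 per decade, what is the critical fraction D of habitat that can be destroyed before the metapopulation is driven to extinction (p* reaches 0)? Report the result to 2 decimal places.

0.34

The nontrivial equilibrium is p* = (1−D) − e/c; extinction occurs when this hits zero.
So D_crit = 1 − e/c = 1 − 0.240/0.363 = 1 − 0.6612 = 0.3388.
This equals the undisturbed p*, a classic result of Lande's extension.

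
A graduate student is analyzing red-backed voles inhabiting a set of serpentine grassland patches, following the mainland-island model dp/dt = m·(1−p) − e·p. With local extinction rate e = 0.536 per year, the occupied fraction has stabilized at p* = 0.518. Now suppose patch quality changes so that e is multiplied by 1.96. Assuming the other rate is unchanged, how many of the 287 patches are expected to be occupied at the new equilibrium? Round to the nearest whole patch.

Balance m(1−p*) = e·p* gives m = e·p*/(1−p*) = 0.536×0.51800/0.48200 = 0.57603.
New p* = m/(m+e) = 0.57603/(0.57603+1.05056) = 0.35413.
Expected occupied = 287 × 0.35413 = 101.64 ≈ 102.

102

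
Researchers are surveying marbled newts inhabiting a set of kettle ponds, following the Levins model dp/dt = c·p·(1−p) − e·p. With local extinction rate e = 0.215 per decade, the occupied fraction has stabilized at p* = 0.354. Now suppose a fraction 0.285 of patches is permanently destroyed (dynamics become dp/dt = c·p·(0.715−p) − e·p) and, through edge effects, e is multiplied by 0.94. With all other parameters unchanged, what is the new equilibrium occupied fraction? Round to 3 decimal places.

Balance c(1−p*) = e gives c = e/(1 − 0.35400) = 0.215/0.64600 = 0.33282.
New p* = 0.715 − e/c = 0.715 − 0.20210/0.33282 = 0.10776.

0.108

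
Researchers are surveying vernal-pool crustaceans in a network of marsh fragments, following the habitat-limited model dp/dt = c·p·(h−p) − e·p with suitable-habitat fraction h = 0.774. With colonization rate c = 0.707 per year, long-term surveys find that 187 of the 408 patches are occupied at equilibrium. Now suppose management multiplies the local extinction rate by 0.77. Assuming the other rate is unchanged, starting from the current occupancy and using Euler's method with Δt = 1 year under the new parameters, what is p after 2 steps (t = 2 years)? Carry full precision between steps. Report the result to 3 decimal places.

0.499

Observed p* = 187/408 = 0.45833.
Balance c(h−p*) = e gives e = 0.707×(0.774 − 0.45833) = 0.22318.
Starting from p₀ = 0.45833; update p ← p + (dp/dt)·Δt with the new parameters.
p: 0.45833 → 0.48186  (Δp = +0.02353)
p: 0.48186 → 0.49858  (Δp = +0.01672)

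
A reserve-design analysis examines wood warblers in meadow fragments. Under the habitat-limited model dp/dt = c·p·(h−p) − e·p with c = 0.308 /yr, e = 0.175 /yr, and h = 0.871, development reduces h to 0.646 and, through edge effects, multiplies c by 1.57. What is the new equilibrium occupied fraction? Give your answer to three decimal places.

0.284

Before: p* = h − e/c = 0.871 − 0.175/0.308 = 0.871 − 0.5682 = 0.3028.
After: c = 0.48356, e = 0.175, h = 0.646; p* = 0.646 − 0.175/0.48356 = 0.2841.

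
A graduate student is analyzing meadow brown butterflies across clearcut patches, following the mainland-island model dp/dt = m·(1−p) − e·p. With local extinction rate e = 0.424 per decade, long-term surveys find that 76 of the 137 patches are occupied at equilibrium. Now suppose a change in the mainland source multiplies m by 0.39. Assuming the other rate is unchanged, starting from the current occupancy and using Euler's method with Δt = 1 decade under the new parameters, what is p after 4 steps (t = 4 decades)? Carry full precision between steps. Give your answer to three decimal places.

Observed p* = 76/137 = 0.55474.
Balance m(1−p*) = e·p* gives m = e·p*/(1−p*) = 0.424×0.55474/0.44526 = 0.52826.
Starting from p₀ = 0.55474; update p ← p + (dp/dt)·Δt with the new parameters.
  1  |  dp/dt·Δt = -0.143479  |  p_1 = 0.411265
  2  |  dp/dt·Δt = -0.053084  |  p_2 = 0.358181
  3  |  dp/dt·Δt = -0.019640  |  p_3 = 0.338541
  4  |  dp/dt·Δt = -0.007266  |  p_4 = 0.331275

0.331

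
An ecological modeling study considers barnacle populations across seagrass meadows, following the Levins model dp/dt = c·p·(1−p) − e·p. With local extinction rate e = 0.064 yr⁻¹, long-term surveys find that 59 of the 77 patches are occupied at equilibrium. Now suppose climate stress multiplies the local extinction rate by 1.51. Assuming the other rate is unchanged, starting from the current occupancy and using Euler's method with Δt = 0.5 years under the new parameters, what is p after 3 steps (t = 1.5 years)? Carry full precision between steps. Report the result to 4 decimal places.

0.7330

Observed p* = 59/77 = 0.76623.
Balance c(1−p*) = e gives c = e/(1 − 0.76623) = 0.064/0.23377 = 0.27378.
Starting from p₀ = 0.76623; update p ← p + (dp/dt)·Δt with the new parameters.
p: 0.76623 → 0.75373  (Δp = -0.01250)
p: 0.75373 → 0.74272  (Δp = -0.01101)
p: 0.74272 → 0.73299  (Δp = -0.00973)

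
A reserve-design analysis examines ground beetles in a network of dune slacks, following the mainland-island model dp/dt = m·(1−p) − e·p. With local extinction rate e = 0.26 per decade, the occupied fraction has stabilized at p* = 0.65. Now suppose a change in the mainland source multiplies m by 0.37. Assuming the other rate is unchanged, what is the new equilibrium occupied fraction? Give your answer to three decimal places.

Balance m(1−p*) = e·p* gives m = e·p*/(1−p*) = 0.26×0.65000/0.35000 = 0.48286.
New p* = m/(m+e) = 0.17866/(0.17866+0.26000) = 0.40729.

0.407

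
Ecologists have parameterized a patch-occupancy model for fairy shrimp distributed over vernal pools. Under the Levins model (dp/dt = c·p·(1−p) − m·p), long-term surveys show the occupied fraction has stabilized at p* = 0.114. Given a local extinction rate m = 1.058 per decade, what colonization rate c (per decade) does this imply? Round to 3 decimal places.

1.194

At equilibrium c(1−p*) = m, so c = m/(1−p*).
c = 1.058/(1 − 0.114) = 1.058/0.8860 = 1.1941.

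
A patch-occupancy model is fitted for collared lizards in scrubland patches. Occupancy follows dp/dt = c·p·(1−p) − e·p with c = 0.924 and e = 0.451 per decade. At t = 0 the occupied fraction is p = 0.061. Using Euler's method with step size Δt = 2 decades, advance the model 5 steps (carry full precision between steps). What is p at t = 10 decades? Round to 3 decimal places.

0.493

Update rule: p ← p + [c·p·(1−p) − e·p]·Δt with Δt = 2.
t = 2: p = 0.06100 + (+0.05083) = 0.11183
t = 4: p = 0.11183 + (+0.08268) = 0.19451
t = 6: p = 0.19451 + (+0.11409) = 0.30860
t = 8: p = 0.30860 + (+0.11594) = 0.42454
t = 10: p = 0.42454 + (+0.06854) = 0.49308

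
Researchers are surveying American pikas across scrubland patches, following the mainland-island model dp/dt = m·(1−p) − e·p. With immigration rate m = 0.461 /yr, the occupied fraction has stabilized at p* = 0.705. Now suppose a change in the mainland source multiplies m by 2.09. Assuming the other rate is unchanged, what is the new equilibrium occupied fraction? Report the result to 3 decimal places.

Balance m(1−p*) = e·p* gives e = m(1−p*)/p* = 0.461×0.29500/0.70500 = 0.19290.
New p* = m/(m+e) = 0.96349/(0.96349+0.19290) = 0.83319.

0.833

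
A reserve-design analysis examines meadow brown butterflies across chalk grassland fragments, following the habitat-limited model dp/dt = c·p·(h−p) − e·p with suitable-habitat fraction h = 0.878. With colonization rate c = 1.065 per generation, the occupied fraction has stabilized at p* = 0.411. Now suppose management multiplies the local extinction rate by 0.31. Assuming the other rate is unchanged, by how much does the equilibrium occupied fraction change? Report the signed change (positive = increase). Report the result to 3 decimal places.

Balance c(h−p*) = e gives e = 1.065×(0.878 − 0.41100) = 0.49735.
New p* = 0.878 − e/c = 0.878 − 0.15418/1.06500 = 0.73323.
Δp* = 0.73323 − 0.41100 = +0.32223.

0.322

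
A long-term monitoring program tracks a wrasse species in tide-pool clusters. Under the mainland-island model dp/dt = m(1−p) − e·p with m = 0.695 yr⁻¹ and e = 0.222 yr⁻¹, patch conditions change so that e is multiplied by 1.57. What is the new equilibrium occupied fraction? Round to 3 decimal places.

Before: p* = 0.695/(0.695+0.222) = 0.7579.
After: m = 0.695, e = 0.34854; p* = 0.695/1.0435 = 0.6660.

0.666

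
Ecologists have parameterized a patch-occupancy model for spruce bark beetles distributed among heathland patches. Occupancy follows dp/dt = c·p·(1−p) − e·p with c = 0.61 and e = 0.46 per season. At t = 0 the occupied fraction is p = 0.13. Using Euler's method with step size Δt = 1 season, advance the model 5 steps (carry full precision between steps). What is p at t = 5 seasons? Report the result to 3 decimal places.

0.174

Update rule: p ← p + [c·p·(1−p) − e·p]·Δt with Δt = 1.
t = 1: p = 0.13000 + (+0.00919) = 0.13919
t = 2: p = 0.13919 + (+0.00906) = 0.14825
t = 3: p = 0.14825 + (+0.00883) = 0.15708
t = 4: p = 0.15708 + (+0.00851) = 0.16559
t = 5: p = 0.16559 + (+0.00811) = 0.17371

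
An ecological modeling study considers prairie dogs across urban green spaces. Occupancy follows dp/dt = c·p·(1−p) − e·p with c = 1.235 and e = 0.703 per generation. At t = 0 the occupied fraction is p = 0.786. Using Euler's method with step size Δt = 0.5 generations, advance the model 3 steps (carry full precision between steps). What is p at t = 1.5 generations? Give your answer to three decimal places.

Update rule: p ← p + [c·p·(1−p) − e·p]·Δt with Δt = 0.5.
  1  |  dp/dt·Δt = -0.172413  |  p_1 = 0.613587
  2  |  dp/dt·Δt = -0.069268  |  p_2 = 0.544319
  3  |  dp/dt·Δt = -0.038166  |  p_3 = 0.506153

0.506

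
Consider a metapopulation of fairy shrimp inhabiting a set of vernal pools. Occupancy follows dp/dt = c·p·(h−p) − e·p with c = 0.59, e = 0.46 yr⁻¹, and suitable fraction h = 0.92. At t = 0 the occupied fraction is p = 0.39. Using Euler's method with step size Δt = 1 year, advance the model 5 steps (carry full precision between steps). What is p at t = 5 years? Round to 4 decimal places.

Update rule: p ← p + [c·p·(h−p) − e·p]·Δt with Δt = 1.
t = 1: p = 0.39000 + (-0.05745) = 0.33255
t = 2: p = 0.33255 + (-0.03771) = 0.29484
t = 3: p = 0.29484 + (-0.02688) = 0.26796
t = 4: p = 0.26796 + (-0.02018) = 0.24779
t = 5: p = 0.24779 + (-0.01571) = 0.23208

0.2321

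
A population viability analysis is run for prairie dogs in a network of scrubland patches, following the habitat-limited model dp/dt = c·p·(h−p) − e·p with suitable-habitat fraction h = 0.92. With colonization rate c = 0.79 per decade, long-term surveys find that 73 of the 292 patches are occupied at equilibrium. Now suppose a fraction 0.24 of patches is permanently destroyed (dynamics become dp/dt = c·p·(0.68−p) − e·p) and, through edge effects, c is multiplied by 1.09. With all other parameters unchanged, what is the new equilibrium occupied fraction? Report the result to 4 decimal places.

0.0653

Observed p* = 73/292 = 0.25000.
Balance c(h−p*) = e gives e = 0.79×(0.92 − 0.25000) = 0.52930.
New p* = 0.68 − e/c = 0.68 − 0.52930/0.86110 = 0.06532.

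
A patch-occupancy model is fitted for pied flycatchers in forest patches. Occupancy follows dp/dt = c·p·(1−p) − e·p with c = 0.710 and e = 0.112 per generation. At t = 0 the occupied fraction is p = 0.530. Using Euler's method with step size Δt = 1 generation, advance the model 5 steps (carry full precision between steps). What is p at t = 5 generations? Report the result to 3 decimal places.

Update rule: p ← p + [c·p·(1−p) − e·p]·Δt with Δt = 1.
step 1: Δp = +0.11750, p = 0.64750
step 2: Δp = +0.08953, p = 0.73703
step 3: Δp = +0.05506, p = 0.79209
step 4: Δp = +0.02821, p = 0.82030
step 5: Δp = +0.01278, p = 0.83309

0.833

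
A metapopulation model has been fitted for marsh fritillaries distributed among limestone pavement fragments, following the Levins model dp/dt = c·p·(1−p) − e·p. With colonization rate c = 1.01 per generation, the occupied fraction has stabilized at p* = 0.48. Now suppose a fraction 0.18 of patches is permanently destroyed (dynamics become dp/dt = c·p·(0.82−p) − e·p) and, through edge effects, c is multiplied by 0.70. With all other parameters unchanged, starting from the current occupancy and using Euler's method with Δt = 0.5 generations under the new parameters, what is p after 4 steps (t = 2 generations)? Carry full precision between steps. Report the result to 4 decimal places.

Balance c(1−p*) = e gives e = 1.01×(1 − 0.48000) = 0.52520.
Starting from p₀ = 0.48000; update p ← p + (dp/dt)·Δt with the new parameters.
p: 0.48000 → 0.41164  (Δp = -0.06836)
p: 0.41164 → 0.36297  (Δp = -0.04868)
p: 0.36297 → 0.32629  (Δp = -0.03667)
p: 0.32629 → 0.29756  (Δp = -0.02874)

0.2976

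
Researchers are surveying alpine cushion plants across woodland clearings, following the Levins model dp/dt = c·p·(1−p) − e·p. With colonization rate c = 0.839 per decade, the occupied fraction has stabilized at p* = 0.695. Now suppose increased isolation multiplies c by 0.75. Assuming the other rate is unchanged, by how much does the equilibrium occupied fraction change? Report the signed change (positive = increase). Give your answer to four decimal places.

Balance c(1−p*) = e gives e = 0.839×(1 − 0.69500) = 0.25590.
New p* = 1 − e/c = 1 − 0.25590/0.62925 = 0.59333.
Δp* = 0.59333 − 0.69500 = -0.10167.

-0.1017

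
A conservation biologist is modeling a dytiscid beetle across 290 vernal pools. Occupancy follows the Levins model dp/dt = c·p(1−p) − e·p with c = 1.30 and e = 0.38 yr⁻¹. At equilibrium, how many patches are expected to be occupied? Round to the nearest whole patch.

p* = 1 − e/c = 1 − 0.38/1.30 = 0.7077.
Expected occupied patches = N × p* = 290 × 0.7077 = 205.23 ≈ 205.

205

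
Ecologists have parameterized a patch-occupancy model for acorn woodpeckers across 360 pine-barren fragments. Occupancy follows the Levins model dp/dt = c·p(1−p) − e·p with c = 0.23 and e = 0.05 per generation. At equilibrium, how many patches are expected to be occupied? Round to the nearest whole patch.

p* = 1 − e/c = 1 − 0.05/0.23 = 0.7826.
Expected occupied patches = N × p* = 360 × 0.7826 = 281.74 ≈ 282.

282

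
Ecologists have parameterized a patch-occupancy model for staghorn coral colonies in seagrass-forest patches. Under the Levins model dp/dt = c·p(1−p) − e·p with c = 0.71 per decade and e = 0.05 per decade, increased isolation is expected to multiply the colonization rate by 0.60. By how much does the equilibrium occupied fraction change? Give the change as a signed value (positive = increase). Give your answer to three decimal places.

-0.047

Before: p* = 1 − 0.05/0.71 = 0.9296.
After the change, c = 0.426, e = 0.05, so p* = 1 − 0.05/0.426 = 0.8826.
Δp* = 0.8826 − 0.9296 = -0.0469.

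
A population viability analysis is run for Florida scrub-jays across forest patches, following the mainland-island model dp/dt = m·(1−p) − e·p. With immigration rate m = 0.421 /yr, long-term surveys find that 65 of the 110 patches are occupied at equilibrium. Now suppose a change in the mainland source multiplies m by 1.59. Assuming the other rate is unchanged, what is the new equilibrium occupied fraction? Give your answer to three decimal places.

0.697

Observed p* = 65/110 = 0.59091.
Balance m(1−p*) = e·p* gives e = m(1−p*)/p* = 0.421×0.40909/0.59091 = 0.29146.
New p* = m/(m+e) = 0.66939/(0.66939+0.29146) = 0.69666.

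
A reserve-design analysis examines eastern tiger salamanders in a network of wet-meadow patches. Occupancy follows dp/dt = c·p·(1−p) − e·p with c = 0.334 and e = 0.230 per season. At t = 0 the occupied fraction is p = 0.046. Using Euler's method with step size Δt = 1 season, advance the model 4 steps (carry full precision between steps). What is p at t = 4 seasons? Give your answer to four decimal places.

Update rule: p ← p + [c·p·(1−p) − e·p]·Δt with Δt = 1.
step 1: Δp = +0.00408, p = 0.05008
step 2: Δp = +0.00437, p = 0.05445
step 3: Δp = +0.00467, p = 0.05912
step 4: Δp = +0.00498, p = 0.06410

0.0641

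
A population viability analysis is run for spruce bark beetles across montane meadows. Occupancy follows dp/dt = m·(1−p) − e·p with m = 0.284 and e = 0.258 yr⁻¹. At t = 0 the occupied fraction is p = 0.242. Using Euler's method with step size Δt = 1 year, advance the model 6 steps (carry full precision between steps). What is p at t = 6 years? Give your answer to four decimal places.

0.5214

Update rule: p ← p + [m·(1−p) − e·p]·Δt with Δt = 1.
t = 1: p = 0.24200 + (+0.15284) = 0.39484
t = 2: p = 0.39484 + (+0.07000) = 0.46483
t = 3: p = 0.46483 + (+0.03206) = 0.49689
t = 4: p = 0.49689 + (+0.01468) = 0.51158
t = 5: p = 0.51158 + (+0.00672) = 0.51830
t = 6: p = 0.51830 + (+0.00308) = 0.52138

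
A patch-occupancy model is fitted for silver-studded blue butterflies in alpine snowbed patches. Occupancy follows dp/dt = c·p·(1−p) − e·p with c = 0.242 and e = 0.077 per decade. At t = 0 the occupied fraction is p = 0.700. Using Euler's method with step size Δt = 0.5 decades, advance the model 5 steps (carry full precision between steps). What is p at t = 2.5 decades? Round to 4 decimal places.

0.6935

Update rule: p ← p + [c·p·(1−p) − e·p]·Δt with Δt = 0.5.
  1  |  dp/dt·Δt = -0.001540  |  p_1 = 0.698460
  2  |  dp/dt·Δt = -0.001406  |  p_2 = 0.697054
  3  |  dp/dt·Δt = -0.001285  |  p_3 = 0.695769
  4  |  dp/dt·Δt = -0.001174  |  p_4 = 0.694594
  5  |  dp/dt·Δt = -0.001074  |  p_5 = 0.693520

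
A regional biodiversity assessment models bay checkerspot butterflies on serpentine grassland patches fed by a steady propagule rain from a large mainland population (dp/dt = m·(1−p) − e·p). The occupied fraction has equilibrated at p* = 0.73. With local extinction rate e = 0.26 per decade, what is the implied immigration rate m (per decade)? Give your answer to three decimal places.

0.703

At equilibrium m(1−p*) = e·p*, so m = e·p*/(1−p*).
m = 0.26 × 0.73 / 0.2700 = 0.1898/0.2700 = 0.7030.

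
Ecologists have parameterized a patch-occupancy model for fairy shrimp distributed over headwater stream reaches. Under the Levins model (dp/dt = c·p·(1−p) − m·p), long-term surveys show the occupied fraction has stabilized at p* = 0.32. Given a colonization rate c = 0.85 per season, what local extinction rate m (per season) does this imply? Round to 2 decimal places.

At equilibrium c(1−p*) = m.
m = 0.85 × (1 − 0.32) = 0.85 × 0.6800 = 0.5780.

0.58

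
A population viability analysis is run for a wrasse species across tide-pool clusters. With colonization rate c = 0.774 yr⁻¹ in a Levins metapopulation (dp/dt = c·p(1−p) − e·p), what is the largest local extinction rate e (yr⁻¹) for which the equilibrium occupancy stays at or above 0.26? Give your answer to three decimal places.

0.573

1 − e/c ≥ 0.26 ⇒ e ≤ c(1 − 0.26) = 0.774 × 0.7400.
e_max = 0.5728.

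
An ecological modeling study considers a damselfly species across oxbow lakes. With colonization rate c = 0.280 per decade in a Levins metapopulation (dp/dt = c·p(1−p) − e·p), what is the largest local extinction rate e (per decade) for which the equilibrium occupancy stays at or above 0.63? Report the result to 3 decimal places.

0.104

1 − e/c ≥ 0.63 ⇒ e ≤ c(1 − 0.63) = 0.280 × 0.3700.
e_max = 0.1036.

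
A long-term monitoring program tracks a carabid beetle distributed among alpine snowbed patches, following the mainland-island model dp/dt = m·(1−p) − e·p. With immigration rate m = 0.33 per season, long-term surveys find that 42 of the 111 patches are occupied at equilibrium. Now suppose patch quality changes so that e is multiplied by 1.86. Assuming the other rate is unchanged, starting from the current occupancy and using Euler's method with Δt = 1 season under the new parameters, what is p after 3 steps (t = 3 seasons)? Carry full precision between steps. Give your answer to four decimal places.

Observed p* = 42/111 = 0.37838.
Balance m(1−p*) = e·p* gives e = m(1−p*)/p* = 0.33×0.62162/0.37838 = 0.54214.
Starting from p₀ = 0.37838; update p ← p + (dp/dt)·Δt with the new parameters.
p: 0.37838 → 0.20196  (Δp = -0.17642)
p: 0.20196 → 0.26166  (Δp = +0.05970)
p: 0.26166 → 0.24146  (Δp = -0.02020)

0.2415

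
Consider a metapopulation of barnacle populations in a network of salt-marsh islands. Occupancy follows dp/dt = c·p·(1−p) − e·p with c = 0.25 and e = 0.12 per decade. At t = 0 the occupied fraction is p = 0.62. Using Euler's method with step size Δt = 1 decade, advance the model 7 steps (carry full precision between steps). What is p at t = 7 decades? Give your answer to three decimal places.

0.553

Update rule: p ← p + [c·p·(1−p) − e·p]·Δt with Δt = 1.
t = 1: p = 0.62000 + (-0.01550) = 0.60450
t = 2: p = 0.60450 + (-0.01277) = 0.59173
t = 3: p = 0.59173 + (-0.01061) = 0.58112
t = 4: p = 0.58112 + (-0.00888) = 0.57224
t = 5: p = 0.57224 + (-0.00747) = 0.56477
t = 6: p = 0.56477 + (-0.00632) = 0.55845
t = 7: p = 0.55845 + (-0.00537) = 0.55308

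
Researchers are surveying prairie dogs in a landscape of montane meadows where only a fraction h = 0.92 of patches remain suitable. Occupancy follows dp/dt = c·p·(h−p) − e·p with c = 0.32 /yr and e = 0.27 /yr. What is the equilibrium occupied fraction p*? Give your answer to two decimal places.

0.08

Setting dp/dt = 0 and dividing by p* gives c·(h−p*) = e.
So p* = h − e/c = 0.92 − 0.27/0.32 = 0.92 − 0.8438 = 0.0763.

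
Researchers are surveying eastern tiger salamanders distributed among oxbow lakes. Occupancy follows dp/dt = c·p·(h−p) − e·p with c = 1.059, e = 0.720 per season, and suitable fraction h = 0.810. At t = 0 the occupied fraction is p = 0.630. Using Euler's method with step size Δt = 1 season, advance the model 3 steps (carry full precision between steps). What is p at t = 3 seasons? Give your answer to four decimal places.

0.2147

Update rule: p ← p + [c·p·(h−p) − e·p]·Δt with Δt = 1.
step 1: Δp = -0.33351, p = 0.29649
step 2: Δp = -0.05224, p = 0.24425
step 3: Δp = -0.02952, p = 0.21473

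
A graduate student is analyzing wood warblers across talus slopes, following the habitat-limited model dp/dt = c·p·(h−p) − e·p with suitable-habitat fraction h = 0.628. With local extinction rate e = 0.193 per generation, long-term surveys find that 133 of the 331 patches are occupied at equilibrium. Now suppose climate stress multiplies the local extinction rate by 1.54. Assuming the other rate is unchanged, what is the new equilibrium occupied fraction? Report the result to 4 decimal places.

0.2797

Observed p* = 133/331 = 0.40181.
Balance c(h−p*) = e gives c = e/(0.628 − 0.40181) = 0.193/0.22619 = 0.85326.
New p* = 0.628 − e/c = 0.628 − 0.29722/0.85326 = 0.27967.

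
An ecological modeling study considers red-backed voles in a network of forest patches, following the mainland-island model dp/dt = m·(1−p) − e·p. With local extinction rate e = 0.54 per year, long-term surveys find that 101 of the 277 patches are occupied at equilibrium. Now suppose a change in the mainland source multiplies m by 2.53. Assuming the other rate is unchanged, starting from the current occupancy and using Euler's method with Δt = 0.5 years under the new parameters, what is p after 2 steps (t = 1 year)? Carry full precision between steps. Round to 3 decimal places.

Observed p* = 101/277 = 0.36462.
Balance m(1−p*) = e·p* gives m = e·p*/(1−p*) = 0.54×0.36462/0.63538 = 0.30989.
Starting from p₀ = 0.36462; update p ← p + (dp/dt)·Δt with the new parameters.
p: 0.36462 → 0.51525  (Δp = +0.15062)
p: 0.51525 → 0.56616  (Δp = +0.05091)

0.566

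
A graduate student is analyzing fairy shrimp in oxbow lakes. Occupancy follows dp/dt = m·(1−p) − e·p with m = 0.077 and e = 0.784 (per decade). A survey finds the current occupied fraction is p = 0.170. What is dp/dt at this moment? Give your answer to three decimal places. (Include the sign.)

Colonization term: m·(1−p) = 0.077×0.8300 = 0.06391.
Extinction term: e·p = 0.13328.
dp/dt = 0.06391 − 0.13328 = -0.06937.

-0.069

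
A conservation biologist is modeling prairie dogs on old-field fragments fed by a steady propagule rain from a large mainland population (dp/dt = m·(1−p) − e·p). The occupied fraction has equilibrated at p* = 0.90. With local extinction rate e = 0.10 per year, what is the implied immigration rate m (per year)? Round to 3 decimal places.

At equilibrium m(1−p*) = e·p*, so m = e·p*/(1−p*).
m = 0.10 × 0.90 / 0.1000 = 0.0900/0.1000 = 0.9000.

0.900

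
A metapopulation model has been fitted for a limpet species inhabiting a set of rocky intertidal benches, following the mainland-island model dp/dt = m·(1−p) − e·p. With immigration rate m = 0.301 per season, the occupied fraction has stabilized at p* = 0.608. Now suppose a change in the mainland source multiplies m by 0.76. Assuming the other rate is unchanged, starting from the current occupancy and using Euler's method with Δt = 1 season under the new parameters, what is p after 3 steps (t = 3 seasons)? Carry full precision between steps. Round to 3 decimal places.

Balance m(1−p*) = e·p* gives e = m(1−p*)/p* = 0.301×0.39200/0.60800 = 0.19407.
Starting from p₀ = 0.60800; update p ← p + (dp/dt)·Δt with the new parameters.
p: 0.60800 → 0.57968  (Δp = -0.02832)
p: 0.57968 → 0.56334  (Δp = -0.01634)
p: 0.56334 → 0.55390  (Δp = -0.00943)

0.554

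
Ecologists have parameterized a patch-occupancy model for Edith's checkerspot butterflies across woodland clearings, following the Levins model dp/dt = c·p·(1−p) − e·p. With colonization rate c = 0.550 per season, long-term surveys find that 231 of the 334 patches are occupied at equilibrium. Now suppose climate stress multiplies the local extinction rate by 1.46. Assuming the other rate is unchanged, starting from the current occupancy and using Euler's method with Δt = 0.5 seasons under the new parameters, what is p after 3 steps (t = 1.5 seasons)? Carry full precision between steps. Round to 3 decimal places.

0.627

Observed p* = 231/334 = 0.69162.
Balance c(1−p*) = e gives e = 0.550×(1 − 0.69162) = 0.16961.
Starting from p₀ = 0.69162; update p ← p + (dp/dt)·Δt with the new parameters.
p: 0.69162 → 0.66464  (Δp = -0.02698)
p: 0.66464 → 0.64364  (Δp = -0.02100)
p: 0.64364 → 0.62702  (Δp = -0.01662)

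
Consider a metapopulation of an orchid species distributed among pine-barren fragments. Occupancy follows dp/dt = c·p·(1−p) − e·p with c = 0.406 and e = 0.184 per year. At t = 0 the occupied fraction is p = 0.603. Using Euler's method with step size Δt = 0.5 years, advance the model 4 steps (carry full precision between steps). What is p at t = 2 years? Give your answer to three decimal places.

0.580

Update rule: p ← p + [c·p·(1−p) − e·p]·Δt with Δt = 0.5.
  1  |  dp/dt·Δt = -0.006880  |  p_1 = 0.596120
  2  |  dp/dt·Δt = -0.005969  |  p_2 = 0.590152
  3  |  dp/dt·Δt = -0.005194  |  p_3 = 0.584958
  4  |  dp/dt·Δt = -0.004531  |  p_4 = 0.580427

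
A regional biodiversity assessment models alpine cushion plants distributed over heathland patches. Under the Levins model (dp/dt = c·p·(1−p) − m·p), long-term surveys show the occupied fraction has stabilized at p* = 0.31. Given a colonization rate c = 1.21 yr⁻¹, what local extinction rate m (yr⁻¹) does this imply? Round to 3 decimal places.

0.835

At equilibrium c(1−p*) = m.
m = 1.21 × (1 − 0.31) = 1.21 × 0.6900 = 0.8349.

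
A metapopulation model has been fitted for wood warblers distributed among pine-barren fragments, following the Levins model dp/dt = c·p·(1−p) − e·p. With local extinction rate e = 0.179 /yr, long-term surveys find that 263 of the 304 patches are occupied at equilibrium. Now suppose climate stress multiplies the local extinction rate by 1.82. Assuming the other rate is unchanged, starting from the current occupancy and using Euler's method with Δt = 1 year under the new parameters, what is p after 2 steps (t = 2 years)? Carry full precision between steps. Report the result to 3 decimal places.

0.754

Observed p* = 263/304 = 0.86513.
Balance c(1−p*) = e gives c = e/(1 − 0.86513) = 0.179/0.13487 = 1.32722.
Starting from p₀ = 0.86513; update p ← p + (dp/dt)·Δt with the new parameters.
t = 1: p = 0.86513 + (-0.12698) = 0.73815
t = 2: p = 0.73815 + (+0.01606) = 0.75421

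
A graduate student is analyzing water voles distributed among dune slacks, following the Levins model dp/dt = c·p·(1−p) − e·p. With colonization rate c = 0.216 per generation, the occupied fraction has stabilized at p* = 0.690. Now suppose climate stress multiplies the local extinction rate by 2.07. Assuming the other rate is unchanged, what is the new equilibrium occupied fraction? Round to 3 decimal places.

Balance c(1−p*) = e gives e = 0.216×(1 − 0.69000) = 0.06696.
New p* = 1 − e/c = 1 − 0.13861/0.21600 = 0.35829.

0.358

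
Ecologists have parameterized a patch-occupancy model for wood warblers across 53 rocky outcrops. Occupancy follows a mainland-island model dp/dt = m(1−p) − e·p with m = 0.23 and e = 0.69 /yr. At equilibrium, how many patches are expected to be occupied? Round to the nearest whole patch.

p* = m/(m+e) = 0.23/0.9200 = 0.2500.
Expected occupied patches = N × p* = 53 × 0.2500 = 13.25 ≈ 13.

13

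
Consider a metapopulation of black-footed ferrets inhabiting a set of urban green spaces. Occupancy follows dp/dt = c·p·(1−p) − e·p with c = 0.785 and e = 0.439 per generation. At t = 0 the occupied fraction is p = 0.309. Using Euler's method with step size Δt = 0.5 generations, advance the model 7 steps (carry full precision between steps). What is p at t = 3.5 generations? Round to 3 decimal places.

0.394

Update rule: p ← p + [c·p·(1−p) − e·p]·Δt with Δt = 0.5.
t = 0.5: p = 0.30900 + (+0.01598) = 0.32498
t = 1: p = 0.32498 + (+0.01477) = 0.33975
t = 1.5: p = 0.33975 + (+0.01347) = 0.35322
t = 2: p = 0.35322 + (+0.01214) = 0.36536
t = 2.5: p = 0.36536 + (+0.01081) = 0.37617
t = 3: p = 0.37617 + (+0.00954) = 0.38571
t = 3.5: p = 0.38571 + (+0.00834) = 0.39404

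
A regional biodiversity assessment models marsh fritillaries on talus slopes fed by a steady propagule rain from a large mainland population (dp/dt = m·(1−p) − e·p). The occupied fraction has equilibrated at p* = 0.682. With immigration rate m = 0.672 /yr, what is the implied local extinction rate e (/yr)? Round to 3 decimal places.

0.313

At equilibrium m(1−p*) = e·p*, so e = m(1−p*)/p*.
e = 0.672 × 0.3180 / 0.682 = 0.3133.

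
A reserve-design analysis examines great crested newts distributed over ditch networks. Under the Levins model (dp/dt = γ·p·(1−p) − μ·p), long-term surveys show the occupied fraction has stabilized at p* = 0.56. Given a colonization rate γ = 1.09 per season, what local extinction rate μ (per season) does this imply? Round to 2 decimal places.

At equilibrium γ(1−p*) = μ.
μ = 1.09 × (1 − 0.56) = 1.09 × 0.4400 = 0.4796.

0.48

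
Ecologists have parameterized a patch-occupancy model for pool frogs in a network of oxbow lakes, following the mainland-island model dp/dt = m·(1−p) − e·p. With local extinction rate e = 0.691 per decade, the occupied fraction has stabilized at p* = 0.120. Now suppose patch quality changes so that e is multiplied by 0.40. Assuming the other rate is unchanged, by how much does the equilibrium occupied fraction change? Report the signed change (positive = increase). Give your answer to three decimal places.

0.134

Balance m(1−p*) = e·p* gives m = e·p*/(1−p*) = 0.691×0.12000/0.88000 = 0.09423.
New p* = m/(m+e) = 0.09423/(0.09423+0.27640) = 0.25424.
Δp* = 0.25424 − 0.12000 = +0.13424.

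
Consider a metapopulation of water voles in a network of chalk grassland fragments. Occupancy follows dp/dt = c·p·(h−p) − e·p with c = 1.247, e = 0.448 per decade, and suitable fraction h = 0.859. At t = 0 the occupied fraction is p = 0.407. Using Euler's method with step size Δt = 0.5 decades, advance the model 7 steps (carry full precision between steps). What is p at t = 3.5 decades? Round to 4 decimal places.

0.4908

Update rule: p ← p + [c·p·(h−p) − e·p]·Δt with Δt = 0.5.
step 1: Δp = +0.02353, p = 0.43053
step 2: Δp = +0.01858, p = 0.44911
step 3: Δp = +0.01418, p = 0.46329
step 4: Δp = +0.01053, p = 0.47382
step 5: Δp = +0.00766, p = 0.48147
step 6: Δp = +0.00548, p = 0.48696
step 7: Δp = +0.00388, p = 0.49084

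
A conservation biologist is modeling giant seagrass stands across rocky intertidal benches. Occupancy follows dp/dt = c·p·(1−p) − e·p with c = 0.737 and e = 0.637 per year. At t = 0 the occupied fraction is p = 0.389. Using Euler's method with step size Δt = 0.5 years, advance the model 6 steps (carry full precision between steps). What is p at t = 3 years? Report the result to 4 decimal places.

Update rule: p ← p + [c·p·(1−p) − e·p]·Δt with Δt = 0.5.
  1  |  dp/dt·Δt = -0.036312  |  p_1 = 0.352688
  2  |  dp/dt·Δt = -0.028203  |  p_2 = 0.324485
  3  |  dp/dt·Δt = -0.022575  |  p_3 = 0.301910
  4  |  dp/dt·Δt = -0.018493  |  p_4 = 0.283417
  5  |  dp/dt·Δt = -0.015429  |  p_5 = 0.267988
  6  |  dp/dt·Δt = -0.013065  |  p_6 = 0.254922

0.2549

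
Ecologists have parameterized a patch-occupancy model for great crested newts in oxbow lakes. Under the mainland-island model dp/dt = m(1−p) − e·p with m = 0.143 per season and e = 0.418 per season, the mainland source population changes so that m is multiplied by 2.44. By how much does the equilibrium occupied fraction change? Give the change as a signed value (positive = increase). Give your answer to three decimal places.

Before: p* = 0.143/(0.143+0.418) = 0.2549.
After: m = 0.34892, e = 0.418; p* = 0.34892/0.7669 = 0.4550.
Δp* = 0.4550 − 0.2549 = +0.2001.

0.200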